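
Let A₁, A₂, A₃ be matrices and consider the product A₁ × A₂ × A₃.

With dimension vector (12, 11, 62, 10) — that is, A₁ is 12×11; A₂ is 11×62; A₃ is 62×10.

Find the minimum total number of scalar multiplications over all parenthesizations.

Order (A₁ × (A₂ × A₃)): (A₂ × A₃): 11×62 by 62×10 → 11×10, cost 11·62·10 = 6820; (A₁ × (A₂ × A₃)): 12×11 by 11×10 → 12×10, cost 12·11·10 = 1320; cumulative 8140. Total 8140.
Order ((A₁ × A₂) × A₃): (A₁ × A₂): 12×11 by 11×62 → 12×62, cost 12·11·62 = 8184; ((A₁ × A₂) × A₃): 12×62 by 62×10 → 12×10, cost 12·62·10 = 7440; cumulative 15624. Total 15624.
Minimum: 8140.

8140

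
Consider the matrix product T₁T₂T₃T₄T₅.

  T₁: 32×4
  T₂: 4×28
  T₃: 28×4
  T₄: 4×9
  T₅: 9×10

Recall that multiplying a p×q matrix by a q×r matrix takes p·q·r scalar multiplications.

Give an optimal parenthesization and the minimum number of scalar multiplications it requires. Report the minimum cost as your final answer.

2232

Adjacent pairs: T₁T₂ = 32·4·28 = 3584; T₂T₃ = 4·28·4 = 448; T₃T₄ = 28·4·9 = 1008; T₄T₅ = 4·9·10 = 360.
Length 3: T₁..T₃: k=1: 0+448+32·4·4=960; k=2: 3584+0+32·28·4=7168 → min 960 | T₂..T₄: k=2: 0+1008+4·28·9=2016; k=3: 448+0+4·4·9=592 → min 592 | T₃..T₅: k=3: 0+360+28·4·10=1480; k=4: 1008+0+28·9·10=3528 → min 1480.
Length 4: T₁..T₄: k=1: 0+592+32·4·9=1744; k=2: 3584+1008+32·28·9=12656; k=3: 960+0+32·4·9=2112 → min 1744 | T₂..T₅: k=2: 0+1480+4·28·10=2600; k=3: 448+360+4·4·10=968; k=4: 592+0+4·9·10=952 → min 952.
Length 5: T₁..T₅: k=1: 0+952+32·4·10=2232; k=2: 3584+1480+32·28·10=14024; k=3: 960+360+32·4·10=2600; k=4: 1744+0+32·9·10=4624 → min 2232.
Optimal parenthesization: (T₁(((T₂T₃)T₄)T₅)) with cost 2232.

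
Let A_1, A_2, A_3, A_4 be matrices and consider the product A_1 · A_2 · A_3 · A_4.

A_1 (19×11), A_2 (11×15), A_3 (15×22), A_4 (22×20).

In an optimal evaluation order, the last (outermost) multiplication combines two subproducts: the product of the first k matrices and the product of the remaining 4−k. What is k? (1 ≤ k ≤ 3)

1

Adjacent pairs: A_1A_2 = 19·11·15 = 3135; A_2A_3 = 11·15·22 = 3630; A_3A_4 = 15·22·20 = 6600.
Length 3: A_1..A_3: k=1: 0+3630+19·11·22=8228; k=2: 3135+0+19·15·22=9405 → min 8228 | A_2..A_4: k=2: 0+6600+11·15·20=9900; k=3: 3630+0+11·22·20=8470 → min 8470.
Top-level splits: k=1: (A_1..A_1)·(A_2..A_4) → 0+8470+19·11·20 = 12650; k=2: (A_1..A_2)·(A_3..A_4) → 3135+6600+19·15·20 = 15435; k=3: (A_1..A_3)·(A_4..A_4) → 8228+0+19·22·20 = 16588.
Best split is after A_1, i.e. k = 1.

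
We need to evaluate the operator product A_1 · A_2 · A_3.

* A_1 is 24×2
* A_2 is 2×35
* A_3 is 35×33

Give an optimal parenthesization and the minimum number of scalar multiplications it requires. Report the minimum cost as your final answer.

(A_1 · (A_2 · A_3)): cost 3894.
((A_1 · A_2) · A_3): cost 29400.
Optimal: (A_1 · (A_2 · A_3)) with cost 3894.

3894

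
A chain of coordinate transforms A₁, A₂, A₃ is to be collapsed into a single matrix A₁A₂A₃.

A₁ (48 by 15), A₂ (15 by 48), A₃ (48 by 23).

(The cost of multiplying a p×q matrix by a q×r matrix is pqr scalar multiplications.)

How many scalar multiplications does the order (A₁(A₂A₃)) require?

33120

(A₂A₃): 15×48 by 48×23 → 15×23, cost 15·48·23 = 16560
(A₁(A₂A₃)): 48×15 by 15×23 → 48×23, cost 48·15·23 = 16560; cumulative 33120
Total: 33120 scalar multiplications.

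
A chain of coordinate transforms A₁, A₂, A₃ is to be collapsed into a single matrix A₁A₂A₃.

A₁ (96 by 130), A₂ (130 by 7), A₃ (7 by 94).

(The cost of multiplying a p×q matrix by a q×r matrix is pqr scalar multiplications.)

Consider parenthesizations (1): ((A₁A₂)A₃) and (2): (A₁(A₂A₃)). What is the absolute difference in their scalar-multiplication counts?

Order (1) = ((A₁A₂)A₃): (A₁A₂): 96×130 by 130×7 → 96×7, cost 96·130·7 = 87360; ((A₁A₂)A₃): 96×7 by 7×94 → 96×94, cost 96·7·94 = 63168; cumulative 150528. Total 150528.
Order (2) = (A₁(A₂A₃)): (A₂A₃): 130×7 by 7×94 → 130×94, cost 130·7·94 = 85540; (A₁(A₂A₃)): 96×130 by 130×94 → 96×94, cost 96·130·94 = 1173120; cumulative 1258660. Total 1258660.
Difference: |150528 − 1258660| = 1108132.

1108132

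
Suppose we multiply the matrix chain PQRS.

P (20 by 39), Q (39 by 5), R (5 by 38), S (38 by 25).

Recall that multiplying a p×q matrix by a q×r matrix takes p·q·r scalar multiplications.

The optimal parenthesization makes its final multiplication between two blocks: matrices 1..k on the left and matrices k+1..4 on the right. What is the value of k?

2

Adjacent pairs: PQ = 20·39·5 = 3900; QR = 39·5·38 = 7410; RS = 5·38·25 = 4750.
Length 3: P..R: k=1: 0+7410+20·39·38=37050; k=2: 3900+0+20·5·38=7700 → min 7700 | Q..S: k=2: 0+4750+39·5·25=9625; k=3: 7410+0+39·38·25=44460 → min 9625.
Top-level splits: k=1: (P..P)·(Q..S) → 0+9625+20·39·25 = 29125; k=2: (P..Q)·(R..S) → 3900+4750+20·5·25 = 11150; k=3: (P..R)·(S..S) → 7700+0+20·38·25 = 26700.
Best split is after Q, i.e. k = 2.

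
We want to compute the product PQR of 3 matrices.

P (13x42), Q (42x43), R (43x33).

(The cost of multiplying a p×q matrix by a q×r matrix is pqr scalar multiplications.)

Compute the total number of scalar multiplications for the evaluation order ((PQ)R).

41925

(PQ): 13×42 by 42×43 → 13×43, cost 13·42·43 = 23478
((PQ)R): 13×43 by 43×33 → 13×33, cost 13·43·33 = 18447; cumulative 41925
Total: 41925 scalar multiplications.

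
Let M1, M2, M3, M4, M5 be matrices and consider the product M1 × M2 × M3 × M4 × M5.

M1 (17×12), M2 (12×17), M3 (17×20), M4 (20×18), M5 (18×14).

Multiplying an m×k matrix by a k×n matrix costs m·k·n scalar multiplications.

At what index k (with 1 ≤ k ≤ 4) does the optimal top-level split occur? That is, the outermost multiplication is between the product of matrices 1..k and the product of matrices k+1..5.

Adjacent pairs: M1M2 = 17·12·17 = 3468; M2M3 = 12·17·20 = 4080; M3M4 = 17·20·18 = 6120; M4M5 = 20·18·14 = 5040.
Length 3: M1..M3: k=1: 0+4080+17·12·20=8160; k=2: 3468+0+17·17·20=9248 → min 8160 | M2..M4: k=2: 0+6120+12·17·18=9792; k=3: 4080+0+12·20·18=8400 → min 8400 | M3..M5: k=3: 0+5040+17·20·14=9800; k=4: 6120+0+17·18·14=10404 → min 9800.
Length 4: M1..M4: k=1: 0+8400+17·12·18=12072; k=2: 3468+6120+17·17·18=14790; k=3: 8160+0+17·20·18=14280 → min 12072 | M2..M5: k=2: 0+9800+12·17·14=12656; k=3: 4080+5040+12·20·14=12480; k=4: 8400+0+12·18·14=11424 → min 11424.
Top-level splits: k=1: (M1..M1)·(M2..M5) → 0+11424+17·12·14 = 14280; k=2: (M1..M2)·(M3..M5) → 3468+9800+17·17·14 = 17314; k=3: (M1..M3)·(M4..M5) → 8160+5040+17·20·14 = 17960; k=4: (M1..M4)·(M5..M5) → 12072+0+17·18·14 = 16356.
Best split is after M1, i.e. k = 1.

1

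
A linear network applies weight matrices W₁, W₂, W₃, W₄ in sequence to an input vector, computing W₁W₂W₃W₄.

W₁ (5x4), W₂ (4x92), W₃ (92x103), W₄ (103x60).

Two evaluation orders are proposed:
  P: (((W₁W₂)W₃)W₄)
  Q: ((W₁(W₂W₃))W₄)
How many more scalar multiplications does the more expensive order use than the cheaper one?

Order P = (((W₁W₂)W₃)W₄): (W₁W₂): 5×4 by 4×92 → 5×92, cost 5·4·92 = 1840; ((W₁W₂)W₃): 5×92 by 92×103 → 5×103, cost 5·92·103 = 47380; cumulative 49220; (((W₁W₂)W₃)W₄): 5×103 by 103×60 → 5×60, cost 5·103·60 = 30900; cumulative 80120. Total 80120.
Order Q = ((W₁(W₂W₃))W₄): (W₂W₃): 4×92 by 92×103 → 4×103, cost 4·92·103 = 37904; (W₁(W₂W₃)): 5×4 by 4×103 → 5×103, cost 5·4·103 = 2060; cumulative 39964; ((W₁(W₂W₃))W₄): 5×103 by 103×60 → 5×60, cost 5·103·60 = 30900; cumulative 70864. Total 70864.
Difference: |80120 − 70864| = 9256.

9256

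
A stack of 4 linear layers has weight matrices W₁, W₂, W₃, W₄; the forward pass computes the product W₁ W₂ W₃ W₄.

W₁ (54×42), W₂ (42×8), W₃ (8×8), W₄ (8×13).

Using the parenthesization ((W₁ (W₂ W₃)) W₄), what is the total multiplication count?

(W₂ W₃): 42×8 by 8×8 → 42×8, cost 42·8·8 = 2688
(W₁ (W₂ W₃)): 54×42 by 42×8 → 54×8, cost 54·42·8 = 18144; cumulative 20832
((W₁ (W₂ W₃)) W₄): 54×8 by 8×13 → 54×13, cost 54·8·13 = 5616; cumulative 26448
Total: 26448 scalar multiplications.

26448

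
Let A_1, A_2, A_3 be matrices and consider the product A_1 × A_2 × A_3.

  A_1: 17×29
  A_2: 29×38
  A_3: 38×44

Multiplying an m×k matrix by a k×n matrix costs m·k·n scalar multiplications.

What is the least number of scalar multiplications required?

Order (A_1 × (A_2 × A_3)): (A_2 × A_3): 29×38 by 38×44 → 29×44, cost 29·38·44 = 48488; (A_1 × (A_2 × A_3)): 17×29 by 29×44 → 17×44, cost 17·29·44 = 21692; cumulative 70180. Total 70180.
Order ((A_1 × A_2) × A_3): (A_1 × A_2): 17×29 by 29×38 → 17×38, cost 17·29·38 = 18734; ((A_1 × A_2) × A_3): 17×38 by 38×44 → 17×44, cost 17·38·44 = 28424; cumulative 47158. Total 47158.
Minimum: 47158.

47158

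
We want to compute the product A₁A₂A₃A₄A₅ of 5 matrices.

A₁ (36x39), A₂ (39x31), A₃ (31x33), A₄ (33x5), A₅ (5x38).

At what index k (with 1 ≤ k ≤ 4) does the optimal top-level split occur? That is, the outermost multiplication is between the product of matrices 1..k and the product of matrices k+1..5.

4

Adjacent pairs: A₁A₂ = 36·39·31 = 43524; A₂A₃ = 39·31·33 = 39897; A₃A₄ = 31·33·5 = 5115; A₄A₅ = 33·5·38 = 6270.
Length 3: A₁..A₃: k=1: 0+39897+36·39·33=86229; k=2: 43524+0+36·31·33=80352 → min 80352 | A₂..A₄: k=2: 0+5115+39·31·5=11160; k=3: 39897+0+39·33·5=46332 → min 11160 | A₃..A₅: k=3: 0+6270+31·33·38=45144; k=4: 5115+0+31·5·38=11005 → min 11005.
Length 4: A₁..A₄: k=1: 0+11160+36·39·5=18180; k=2: 43524+5115+36·31·5=54219; k=3: 80352+0+36·33·5=86292 → min 18180 | A₂..A₅: k=2: 0+11005+39·31·38=56947; k=3: 39897+6270+39·33·38=95073; k=4: 11160+0+39·5·38=18570 → min 18570.
Top-level splits: k=1: (A₁..A₁)·(A₂..A₅) → 0+18570+36·39·38 = 71922; k=2: (A₁..A₂)·(A₃..A₅) → 43524+11005+36·31·38 = 96937; k=3: (A₁..A₃)·(A₄..A₅) → 80352+6270+36·33·38 = 131766; k=4: (A₁..A₄)·(A₅..A₅) → 18180+0+36·5·38 = 25020.
Best split is after A₄, i.e. k = 4.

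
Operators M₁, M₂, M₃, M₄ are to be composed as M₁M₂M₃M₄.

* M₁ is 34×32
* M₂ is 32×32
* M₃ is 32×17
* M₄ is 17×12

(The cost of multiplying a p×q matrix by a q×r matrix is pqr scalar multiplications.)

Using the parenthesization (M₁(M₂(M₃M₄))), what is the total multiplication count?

(M₃M₄): 32×17 by 17×12 → 32×12, cost 32·17·12 = 6528
(M₂(M₃M₄)): 32×32 by 32×12 → 32×12, cost 32·32·12 = 12288; cumulative 18816
(M₁(M₂(M₃M₄))): 34×32 by 32×12 → 34×12, cost 34·32·12 = 13056; cumulative 31872
Total: 31872 scalar multiplications.

31872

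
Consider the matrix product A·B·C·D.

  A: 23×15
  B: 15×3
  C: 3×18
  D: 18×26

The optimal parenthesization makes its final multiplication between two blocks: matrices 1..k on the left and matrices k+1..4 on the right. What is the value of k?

2

Adjacent pairs: AB = 23·15·3 = 1035; BC = 15·3·18 = 810; CD = 3·18·26 = 1404.
Length 3: A..C: k=1: 0+810+23·15·18=7020; k=2: 1035+0+23·3·18=2277 → min 2277 | B..D: k=2: 0+1404+15·3·26=2574; k=3: 810+0+15·18·26=7830 → min 2574.
Top-level splits: k=1: (A..A)·(B..D) → 0+2574+23·15·26 = 11544; k=2: (A..B)·(C..D) → 1035+1404+23·3·26 = 4233; k=3: (A..C)·(D..D) → 2277+0+23·18·26 = 13041.
Best split is after B, i.e. k = 2.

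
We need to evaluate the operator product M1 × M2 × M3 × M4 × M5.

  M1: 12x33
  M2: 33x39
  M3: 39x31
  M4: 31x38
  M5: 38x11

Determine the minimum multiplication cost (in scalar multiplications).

Adjacent pairs: M1M2 = 12·33·39 = 15444; M2M3 = 33·39·31 = 39897; M3M4 = 39·31·38 = 45942; M4M5 = 31·38·11 = 12958.
Length 3: M1..M3: k=1: 0+39897+12·33·31=52173; k=2: 15444+0+12·39·31=29952 → min 29952 | M2..M4: k=2: 0+45942+33·39·38=94848; k=3: 39897+0+33·31·38=78771 → min 78771 | M3..M5: k=3: 0+12958+39·31·11=26257; k=4: 45942+0+39·38·11=62244 → min 26257.
Length 4: M1..M4: k=1: 0+78771+12·33·38=93819; k=2: 15444+45942+12·39·38=79170; k=3: 29952+0+12·31·38=44088 → min 44088 | M2..M5: k=2: 0+26257+33·39·11=40414; k=3: 39897+12958+33·31·11=64108; k=4: 78771+0+33·38·11=92565 → min 40414.
Length 5: M1..M5: k=1: 0+40414+12·33·11=44770; k=2: 15444+26257+12·39·11=46849; k=3: 29952+12958+12·31·11=47002; k=4: 44088+0+12·38·11=49104 → min 44770.
Optimal order: (M1 × (M2 × (M3 × (M4 × M5)))) with cost 44770.

44770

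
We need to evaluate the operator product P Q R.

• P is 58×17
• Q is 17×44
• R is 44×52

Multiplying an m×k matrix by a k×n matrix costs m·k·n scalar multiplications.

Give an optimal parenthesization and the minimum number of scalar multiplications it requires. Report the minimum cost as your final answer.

90168

(P (Q R)): cost 90168.
((P Q) R): cost 176088.
Optimal: (P (Q R)) with cost 90168.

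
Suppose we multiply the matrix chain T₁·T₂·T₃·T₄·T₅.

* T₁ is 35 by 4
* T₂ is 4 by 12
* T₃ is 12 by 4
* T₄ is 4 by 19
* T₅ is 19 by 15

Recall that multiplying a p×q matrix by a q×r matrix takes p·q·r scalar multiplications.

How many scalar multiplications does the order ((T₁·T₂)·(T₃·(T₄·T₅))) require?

(T₁·T₂): 35×4 by 4×12 → 35×12, cost 35·4·12 = 1680
(T₄·T₅): 4×19 by 19×15 → 4×15, cost 4·19·15 = 1140
(T₃·(T₄·T₅)): 12×4 by 4×15 → 12×15, cost 12·4·15 = 720; cumulative 1860
((T₁·T₂)·(T₃·(T₄·T₅))): 35×12 by 12×15 → 35×15, cost 35·12·15 = 6300; cumulative 9840
Total: 9840 scalar multiplications.

9840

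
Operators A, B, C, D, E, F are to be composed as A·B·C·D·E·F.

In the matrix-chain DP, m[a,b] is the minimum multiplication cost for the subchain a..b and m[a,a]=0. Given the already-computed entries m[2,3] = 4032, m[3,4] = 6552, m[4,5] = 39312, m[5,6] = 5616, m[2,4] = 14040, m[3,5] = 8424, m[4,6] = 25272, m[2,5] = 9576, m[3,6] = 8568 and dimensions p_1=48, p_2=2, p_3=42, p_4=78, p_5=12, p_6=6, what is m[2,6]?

m[2,6] = min over k∈[2,5] of m[2,k]+m[k+1,6]+p_{1}·p_k·p_{6}.
k=2: 0 + 8568 + 48·2·6 = 9144; k=3: 4032 + 25272 + 48·42·6 = 41400; k=4: 14040 + 5616 + 48·78·6 = 42120; k=5: 9576 + 0 + 48·12·6 = 13032.
Minimum: 9144 at k=2.

9144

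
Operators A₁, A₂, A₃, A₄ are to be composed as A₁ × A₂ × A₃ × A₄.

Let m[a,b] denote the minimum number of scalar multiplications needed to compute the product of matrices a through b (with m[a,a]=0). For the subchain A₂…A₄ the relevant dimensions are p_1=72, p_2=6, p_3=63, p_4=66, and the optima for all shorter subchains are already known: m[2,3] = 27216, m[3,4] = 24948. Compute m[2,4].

m[2,4] = min over k∈[2,3] of m[2,k]+m[k+1,4]+p_{1}·p_k·p_{4}.
k=2: 0 + 24948 + 72·6·66 = 53460; k=3: 27216 + 0 + 72·63·66 = 326592.
Minimum: 53460 at k=2.

53460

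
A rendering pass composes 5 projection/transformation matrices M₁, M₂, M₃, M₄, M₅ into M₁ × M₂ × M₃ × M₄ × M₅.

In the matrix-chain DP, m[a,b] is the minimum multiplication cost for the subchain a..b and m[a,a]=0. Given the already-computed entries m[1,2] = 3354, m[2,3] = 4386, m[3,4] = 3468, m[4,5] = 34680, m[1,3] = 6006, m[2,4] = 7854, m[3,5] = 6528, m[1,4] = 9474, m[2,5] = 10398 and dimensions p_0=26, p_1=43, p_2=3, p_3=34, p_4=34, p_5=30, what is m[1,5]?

m[1,5] = min over k∈[1,4] of m[1,k]+m[k+1,5]+p_{0}·p_k·p_{5}.
k=1: 0 + 10398 + 26·43·30 = 43938; k=2: 3354 + 6528 + 26·3·30 = 12222; k=3: 6006 + 34680 + 26·34·30 = 67206; k=4: 9474 + 0 + 26·34·30 = 35994.
Minimum: 12222 at k=2.

12222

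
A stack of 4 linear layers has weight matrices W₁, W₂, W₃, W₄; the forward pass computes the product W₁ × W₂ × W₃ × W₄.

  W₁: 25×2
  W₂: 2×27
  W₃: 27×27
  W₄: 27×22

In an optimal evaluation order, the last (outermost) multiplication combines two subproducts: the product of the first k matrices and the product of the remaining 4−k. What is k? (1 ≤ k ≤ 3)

1

Adjacent pairs: W₁W₂ = 25·2·27 = 1350; W₂W₃ = 2·27·27 = 1458; W₃W₄ = 27·27·22 = 16038.
Length 3: W₁..W₃: k=1: 0+1458+25·2·27=2808; k=2: 1350+0+25·27·27=19575 → min 2808 | W₂..W₄: k=2: 0+16038+2·27·22=17226; k=3: 1458+0+2·27·22=2646 → min 2646.
Top-level splits: k=1: (W₁..W₁)·(W₂..W₄) → 0+2646+25·2·22 = 3746; k=2: (W₁..W₂)·(W₃..W₄) → 1350+16038+25·27·22 = 32238; k=3: (W₁..W₃)·(W₄..W₄) → 2808+0+25·27·22 = 17658.
Best split is after W₁, i.e. k = 1.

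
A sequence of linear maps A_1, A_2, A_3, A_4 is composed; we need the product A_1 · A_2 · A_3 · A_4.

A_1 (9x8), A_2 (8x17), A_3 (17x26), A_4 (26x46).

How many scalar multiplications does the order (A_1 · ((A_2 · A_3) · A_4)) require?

(A_2 · A_3): 8×17 by 17×26 → 8×26, cost 8·17·26 = 3536
((A_2 · A_3) · A_4): 8×26 by 26×46 → 8×46, cost 8·26·46 = 9568; cumulative 13104
(A_1 · ((A_2 · A_3) · A_4)): 9×8 by 8×46 → 9×46, cost 9·8·46 = 3312; cumulative 16416
Total: 16416 scalar multiplications.

16416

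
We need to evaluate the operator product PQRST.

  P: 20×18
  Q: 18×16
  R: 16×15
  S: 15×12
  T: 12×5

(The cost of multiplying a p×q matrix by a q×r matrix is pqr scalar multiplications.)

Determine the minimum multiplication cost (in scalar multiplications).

5340

Adjacent pairs: PQ = 20·18·16 = 5760; QR = 18·16·15 = 4320; RS = 16·15·12 = 2880; ST = 15·12·5 = 900.
Length 3: P..R: k=1: 0+4320+20·18·15=9720; k=2: 5760+0+20·16·15=10560 → min 9720 | Q..S: k=2: 0+2880+18·16·12=6336; k=3: 4320+0+18·15·12=7560 → min 6336 | R..T: k=3: 0+900+16·15·5=2100; k=4: 2880+0+16·12·5=3840 → min 2100.
Length 4: P..S: k=1: 0+6336+20·18·12=10656; k=2: 5760+2880+20·16·12=12480; k=3: 9720+0+20·15·12=13320 → min 10656 | Q..T: k=2: 0+2100+18·16·5=3540; k=3: 4320+900+18·15·5=6570; k=4: 6336+0+18·12·5=7416 → min 3540.
Length 5: P..T: k=1: 0+3540+20·18·5=5340; k=2: 5760+2100+20·16·5=9460; k=3: 9720+900+20·15·5=12120; k=4: 10656+0+20·12·5=11856 → min 5340.
Optimal order: (P(Q(R(ST)))) with cost 5340.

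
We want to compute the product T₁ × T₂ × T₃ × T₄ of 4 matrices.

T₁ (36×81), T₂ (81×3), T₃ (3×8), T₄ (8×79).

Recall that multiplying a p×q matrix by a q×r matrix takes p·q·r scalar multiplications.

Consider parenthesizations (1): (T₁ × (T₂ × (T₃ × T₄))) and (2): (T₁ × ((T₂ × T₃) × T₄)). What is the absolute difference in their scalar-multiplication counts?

Order (1) = (T₁ × (T₂ × (T₃ × T₄))): (T₃ × T₄): 3×8 by 8×79 → 3×79, cost 3·8·79 = 1896; (T₂ × (T₃ × T₄)): 81×3 by 3×79 → 81×79, cost 81·3·79 = 19197; cumulative 21093; (T₁ × (T₂ × (T₃ × T₄))): 36×81 by 81×79 → 36×79, cost 36·81·79 = 230364; cumulative 251457. Total 251457.
Order (2) = (T₁ × ((T₂ × T₃) × T₄)): (T₂ × T₃): 81×3 by 3×8 → 81×8, cost 81·3·8 = 1944; ((T₂ × T₃) × T₄): 81×8 by 8×79 → 81×79, cost 81·8·79 = 51192; cumulative 53136; (T₁ × ((T₂ × T₃) × T₄)): 36×81 by 81×79 → 36×79, cost 36·81·79 = 230364; cumulative 283500. Total 283500.
Difference: |251457 − 283500| = 32043.

32043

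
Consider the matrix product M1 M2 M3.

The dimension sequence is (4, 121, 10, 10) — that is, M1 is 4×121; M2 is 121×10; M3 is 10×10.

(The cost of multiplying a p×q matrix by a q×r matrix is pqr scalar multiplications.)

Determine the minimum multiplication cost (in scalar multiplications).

Order (M1 (M2 M3)): (M2 M3): 121×10 by 10×10 → 121×10, cost 121·10·10 = 12100; (M1 (M2 M3)): 4×121 by 121×10 → 4×10, cost 4·121·10 = 4840; cumulative 16940. Total 16940.
Order ((M1 M2) M3): (M1 M2): 4×121 by 121×10 → 4×10, cost 4·121·10 = 4840; ((M1 M2) M3): 4×10 by 10×10 → 4×10, cost 4·10·10 = 400; cumulative 5240. Total 5240.
Minimum: 5240.

5240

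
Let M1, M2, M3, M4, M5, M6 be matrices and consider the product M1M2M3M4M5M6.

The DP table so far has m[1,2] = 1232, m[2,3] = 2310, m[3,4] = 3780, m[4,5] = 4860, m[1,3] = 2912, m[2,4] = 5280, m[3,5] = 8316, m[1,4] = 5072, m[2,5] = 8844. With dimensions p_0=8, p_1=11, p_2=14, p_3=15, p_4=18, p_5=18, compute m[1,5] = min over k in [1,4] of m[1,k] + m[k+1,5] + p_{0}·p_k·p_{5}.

7664

m[1,5] = min over k∈[1,4] of m[1,k]+m[k+1,5]+p_{0}·p_k·p_{5}.
k=1: 0 + 8844 + 8·11·18 = 10428; k=2: 1232 + 8316 + 8·14·18 = 11564; k=3: 2912 + 4860 + 8·15·18 = 9932; k=4: 5072 + 0 + 8·18·18 = 7664.
Minimum: 7664 at k=4.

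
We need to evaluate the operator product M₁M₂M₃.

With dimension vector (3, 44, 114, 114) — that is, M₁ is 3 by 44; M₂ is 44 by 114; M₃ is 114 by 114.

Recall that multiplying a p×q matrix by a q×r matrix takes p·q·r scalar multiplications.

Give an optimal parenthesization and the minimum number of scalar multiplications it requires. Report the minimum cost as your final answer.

54036

(M₁(M₂M₃)): cost 586872.
((M₁M₂)M₃): cost 54036.
Optimal: ((M₁M₂)M₃) with cost 54036.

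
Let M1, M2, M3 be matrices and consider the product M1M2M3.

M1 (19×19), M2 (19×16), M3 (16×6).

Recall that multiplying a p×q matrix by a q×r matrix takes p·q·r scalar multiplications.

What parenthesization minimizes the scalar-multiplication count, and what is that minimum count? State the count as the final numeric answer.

(M1(M2M3)): cost 3990.
((M1M2)M3): cost 7600.
Optimal: (M1(M2M3)) with cost 3990.

3990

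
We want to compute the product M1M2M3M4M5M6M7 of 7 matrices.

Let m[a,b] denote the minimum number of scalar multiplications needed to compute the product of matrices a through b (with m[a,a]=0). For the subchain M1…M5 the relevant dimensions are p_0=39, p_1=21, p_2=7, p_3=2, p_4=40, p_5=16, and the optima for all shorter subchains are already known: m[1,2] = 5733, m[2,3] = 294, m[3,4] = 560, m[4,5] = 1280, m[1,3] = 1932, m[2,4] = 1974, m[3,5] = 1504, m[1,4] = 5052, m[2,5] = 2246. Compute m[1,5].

m[1,5] = min over k∈[1,4] of m[1,k]+m[k+1,5]+p_{0}·p_k·p_{5}.
k=1: 0 + 2246 + 39·21·16 = 15350; k=2: 5733 + 1504 + 39·7·16 = 11605; k=3: 1932 + 1280 + 39·2·16 = 4460; k=4: 5052 + 0 + 39·40·16 = 30012.
Minimum: 4460 at k=3.

4460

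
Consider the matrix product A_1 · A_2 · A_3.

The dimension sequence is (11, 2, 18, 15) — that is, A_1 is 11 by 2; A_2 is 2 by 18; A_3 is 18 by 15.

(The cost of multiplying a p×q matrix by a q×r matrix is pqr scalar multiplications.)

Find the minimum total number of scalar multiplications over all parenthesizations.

870

Order (A_1 · (A_2 · A_3)): (A_2 · A_3): 2×18 by 18×15 → 2×15, cost 2·18·15 = 540; (A_1 · (A_2 · A_3)): 11×2 by 2×15 → 11×15, cost 11·2·15 = 330; cumulative 870. Total 870.
Order ((A_1 · A_2) · A_3): (A_1 · A_2): 11×2 by 2×18 → 11×18, cost 11·2·18 = 396; ((A_1 · A_2) · A_3): 11×18 by 18×15 → 11×15, cost 11·18·15 = 2970; cumulative 3366. Total 3366.
Minimum: 870.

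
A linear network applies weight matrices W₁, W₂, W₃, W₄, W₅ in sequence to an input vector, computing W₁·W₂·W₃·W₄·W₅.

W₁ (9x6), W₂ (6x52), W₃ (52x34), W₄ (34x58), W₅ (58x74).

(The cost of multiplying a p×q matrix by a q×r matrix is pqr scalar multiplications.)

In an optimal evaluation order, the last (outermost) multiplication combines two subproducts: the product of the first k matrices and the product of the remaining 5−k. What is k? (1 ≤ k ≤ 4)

Adjacent pairs: W₁W₂ = 9·6·52 = 2808; W₂W₃ = 6·52·34 = 10608; W₃W₄ = 52·34·58 = 102544; W₄W₅ = 34·58·74 = 145928.
Length 3: W₁..W₃: k=1: 0+10608+9·6·34=12444; k=2: 2808+0+9·52·34=18720 → min 12444 | W₂..W₄: k=2: 0+102544+6·52·58=120640; k=3: 10608+0+6·34·58=22440 → min 22440 | W₃..W₅: k=3: 0+145928+52·34·74=276760; k=4: 102544+0+52·58·74=325728 → min 276760.
Length 4: W₁..W₄: k=1: 0+22440+9·6·58=25572; k=2: 2808+102544+9·52·58=132496; k=3: 12444+0+9·34·58=30192 → min 25572 | W₂..W₅: k=2: 0+276760+6·52·74=299848; k=3: 10608+145928+6·34·74=171632; k=4: 22440+0+6·58·74=48192 → min 48192.
Top-level splits: k=1: (W₁..W₁)·(W₂..W₅) → 0+48192+9·6·74 = 52188; k=2: (W₁..W₂)·(W₃..W₅) → 2808+276760+9·52·74 = 314200; k=3: (W₁..W₃)·(W₄..W₅) → 12444+145928+9·34·74 = 181016; k=4: (W₁..W₄)·(W₅..W₅) → 25572+0+9·58·74 = 64200.
Best split is after W₁, i.e. k = 1.

1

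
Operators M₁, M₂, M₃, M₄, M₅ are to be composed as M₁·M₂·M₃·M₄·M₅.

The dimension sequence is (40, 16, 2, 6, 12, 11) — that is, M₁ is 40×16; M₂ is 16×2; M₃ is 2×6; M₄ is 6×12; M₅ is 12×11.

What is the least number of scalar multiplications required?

Adjacent pairs: M₁M₂ = 40·16·2 = 1280; M₂M₃ = 16·2·6 = 192; M₃M₄ = 2·6·12 = 144; M₄M₅ = 6·12·11 = 792.
Length 3: M₁..M₃: k=1: 0+192+40·16·6=4032; k=2: 1280+0+40·2·6=1760 → min 1760 | M₂..M₄: k=2: 0+144+16·2·12=528; k=3: 192+0+16·6·12=1344 → min 528 | M₃..M₅: k=3: 0+792+2·6·11=924; k=4: 144+0+2·12·11=408 → min 408.
Length 4: M₁..M₄: k=1: 0+528+40·16·12=8208; k=2: 1280+144+40·2·12=2384; k=3: 1760+0+40·6·12=4640 → min 2384 | M₂..M₅: k=2: 0+408+16·2·11=760; k=3: 192+792+16·6·11=2040; k=4: 528+0+16·12·11=2640 → min 760.
Length 5: M₁..M₅: k=1: 0+760+40·16·11=7800; k=2: 1280+408+40·2·11=2568; k=3: 1760+792+40·6·11=5192; k=4: 2384+0+40·12·11=7664 → min 2568.
Optimal order: ((M₁·M₂)·((M₃·M₄)·M₅)) with cost 2568.

2568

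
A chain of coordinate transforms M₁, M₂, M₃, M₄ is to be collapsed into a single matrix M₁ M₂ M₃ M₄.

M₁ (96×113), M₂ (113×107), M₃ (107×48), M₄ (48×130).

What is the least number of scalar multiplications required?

1700112

Adjacent pairs: M₁M₂ = 96·113·107 = 1160736; M₂M₃ = 113·107·48 = 580368; M₃M₄ = 107·48·130 = 667680.
Length 3: M₁..M₃: k=1: 0+580368+96·113·48=1101072; k=2: 1160736+0+96·107·48=1653792 → min 1101072 | M₂..M₄: k=2: 0+667680+113·107·130=2239510; k=3: 580368+0+113·48·130=1285488 → min 1285488.
Length 4: M₁..M₄: k=1: 0+1285488+96·113·130=2695728; k=2: 1160736+667680+96·107·130=3163776; k=3: 1101072+0+96·48·130=1700112 → min 1700112.
Optimal order: ((M₁ (M₂ M₃)) M₄) with cost 1700112.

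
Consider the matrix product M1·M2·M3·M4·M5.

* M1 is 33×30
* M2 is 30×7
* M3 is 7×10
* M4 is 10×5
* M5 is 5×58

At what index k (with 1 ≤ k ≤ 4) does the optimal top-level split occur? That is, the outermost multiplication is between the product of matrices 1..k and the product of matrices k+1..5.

Adjacent pairs: M1M2 = 33·30·7 = 6930; M2M3 = 30·7·10 = 2100; M3M4 = 7·10·5 = 350; M4M5 = 10·5·58 = 2900.
Length 3: M1..M3: k=1: 0+2100+33·30·10=12000; k=2: 6930+0+33·7·10=9240 → min 9240 | M2..M4: k=2: 0+350+30·7·5=1400; k=3: 2100+0+30·10·5=3600 → min 1400 | M3..M5: k=3: 0+2900+7·10·58=6960; k=4: 350+0+7·5·58=2380 → min 2380.
Length 4: M1..M4: k=1: 0+1400+33·30·5=6350; k=2: 6930+350+33·7·5=8435; k=3: 9240+0+33·10·5=10890 → min 6350 | M2..M5: k=2: 0+2380+30·7·58=14560; k=3: 2100+2900+30·10·58=22400; k=4: 1400+0+30·5·58=10100 → min 10100.
Top-level splits: k=1: (M1..M1)·(M2..M5) → 0+10100+33·30·58 = 67520; k=2: (M1..M2)·(M3..M5) → 6930+2380+33·7·58 = 22708; k=3: (M1..M3)·(M4..M5) → 9240+2900+33·10·58 = 31280; k=4: (M1..M4)·(M5..M5) → 6350+0+33·5·58 = 15920.
Best split is after M4, i.e. k = 4.

4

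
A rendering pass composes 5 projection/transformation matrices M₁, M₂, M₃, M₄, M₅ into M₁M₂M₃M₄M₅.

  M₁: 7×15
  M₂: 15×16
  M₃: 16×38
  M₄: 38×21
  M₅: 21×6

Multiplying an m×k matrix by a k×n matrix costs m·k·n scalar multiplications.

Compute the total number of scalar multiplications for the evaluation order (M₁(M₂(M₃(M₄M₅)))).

(M₄M₅): 38×21 by 21×6 → 38×6, cost 38·21·6 = 4788
(M₃(M₄M₅)): 16×38 by 38×6 → 16×6, cost 16·38·6 = 3648; cumulative 8436
(M₂(M₃(M₄M₅))): 15×16 by 16×6 → 15×6, cost 15·16·6 = 1440; cumulative 9876
(M₁(M₂(M₃(M₄M₅)))): 7×15 by 15×6 → 7×6, cost 7·15·6 = 630; cumulative 10506
Total: 10506 scalar multiplications.

10506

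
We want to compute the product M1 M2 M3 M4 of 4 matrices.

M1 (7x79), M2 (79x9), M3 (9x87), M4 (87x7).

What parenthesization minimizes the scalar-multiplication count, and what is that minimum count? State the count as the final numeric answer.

Adjacent pairs: M1M2 = 7·79·9 = 4977; M2M3 = 79·9·87 = 61857; M3M4 = 9·87·7 = 5481.
Length 3: M1..M3: k=1: 0+61857+7·79·87=109968; k=2: 4977+0+7·9·87=10458 → min 10458 | M2..M4: k=2: 0+5481+79·9·7=10458; k=3: 61857+0+79·87·7=109968 → min 10458.
Length 4: M1..M4: k=1: 0+10458+7·79·7=14329; k=2: 4977+5481+7·9·7=10899; k=3: 10458+0+7·87·7=14721 → min 10899.
Optimal parenthesization: ((M1 M2) (M3 M4)) with cost 10899.

10899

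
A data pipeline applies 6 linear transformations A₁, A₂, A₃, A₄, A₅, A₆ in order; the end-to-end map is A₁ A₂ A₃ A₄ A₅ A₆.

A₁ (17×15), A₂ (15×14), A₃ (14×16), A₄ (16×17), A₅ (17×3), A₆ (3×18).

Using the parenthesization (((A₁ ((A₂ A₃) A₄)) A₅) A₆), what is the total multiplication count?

13560

(A₂ A₃): 15×14 by 14×16 → 15×16, cost 15·14·16 = 3360
((A₂ A₃) A₄): 15×16 by 16×17 → 15×17, cost 15·16·17 = 4080; cumulative 7440
(A₁ ((A₂ A₃) A₄)): 17×15 by 15×17 → 17×17, cost 17·15·17 = 4335; cumulative 11775
((A₁ ((A₂ A₃) A₄)) A₅): 17×17 by 17×3 → 17×3, cost 17·17·3 = 867; cumulative 12642
(((A₁ ((A₂ A₃) A₄)) A₅) A₆): 17×3 by 3×18 → 17×18, cost 17·3·18 = 918; cumulative 13560
Total: 13560 scalar multiplications.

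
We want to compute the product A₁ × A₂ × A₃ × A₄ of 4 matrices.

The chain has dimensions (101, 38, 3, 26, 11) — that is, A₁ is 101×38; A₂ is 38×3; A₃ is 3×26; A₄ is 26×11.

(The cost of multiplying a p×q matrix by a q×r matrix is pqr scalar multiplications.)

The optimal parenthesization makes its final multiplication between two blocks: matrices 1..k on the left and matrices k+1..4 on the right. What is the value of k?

2

Adjacent pairs: A₁A₂ = 101·38·3 = 11514; A₂A₃ = 38·3·26 = 2964; A₃A₄ = 3·26·11 = 858.
Length 3: A₁..A₃: k=1: 0+2964+101·38·26=102752; k=2: 11514+0+101·3·26=19392 → min 19392 | A₂..A₄: k=2: 0+858+38·3·11=2112; k=3: 2964+0+38·26·11=13832 → min 2112.
Top-level splits: k=1: (A₁..A₁)·(A₂..A₄) → 0+2112+101·38·11 = 44330; k=2: (A₁..A₂)·(A₃..A₄) → 11514+858+101·3·11 = 15705; k=3: (A₁..A₃)·(A₄..A₄) → 19392+0+101·26·11 = 48278.
Best split is after A₂, i.e. k = 2.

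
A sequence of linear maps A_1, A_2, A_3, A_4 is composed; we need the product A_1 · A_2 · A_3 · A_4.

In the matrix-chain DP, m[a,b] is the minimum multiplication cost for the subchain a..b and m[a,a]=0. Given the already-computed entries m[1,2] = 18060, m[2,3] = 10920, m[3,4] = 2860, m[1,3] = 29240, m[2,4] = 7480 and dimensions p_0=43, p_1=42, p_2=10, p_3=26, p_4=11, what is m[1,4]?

m[1,4] = min over k∈[1,3] of m[1,k]+m[k+1,4]+p_{0}·p_k·p_{4}.
k=1: 0 + 7480 + 43·42·11 = 27346; k=2: 18060 + 2860 + 43·10·11 = 25650; k=3: 29240 + 0 + 43·26·11 = 41538.
Minimum: 25650 at k=2.

25650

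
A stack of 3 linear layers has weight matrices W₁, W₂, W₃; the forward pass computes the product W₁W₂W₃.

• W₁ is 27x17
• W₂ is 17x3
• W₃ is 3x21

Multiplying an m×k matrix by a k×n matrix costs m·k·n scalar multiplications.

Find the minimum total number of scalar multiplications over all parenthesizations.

Order (W₁(W₂W₃)): (W₂W₃): 17×3 by 3×21 → 17×21, cost 17·3·21 = 1071; (W₁(W₂W₃)): 27×17 by 17×21 → 27×21, cost 27·17·21 = 9639; cumulative 10710. Total 10710.
Order ((W₁W₂)W₃): (W₁W₂): 27×17 by 17×3 → 27×3, cost 27·17·3 = 1377; ((W₁W₂)W₃): 27×3 by 3×21 → 27×21, cost 27·3·21 = 1701; cumulative 3078. Total 3078.
Minimum: 3078.

3078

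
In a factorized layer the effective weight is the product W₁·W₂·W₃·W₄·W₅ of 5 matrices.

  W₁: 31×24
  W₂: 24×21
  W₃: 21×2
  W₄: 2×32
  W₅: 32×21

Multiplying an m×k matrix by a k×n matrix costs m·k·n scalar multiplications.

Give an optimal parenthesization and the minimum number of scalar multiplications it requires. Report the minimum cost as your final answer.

Adjacent pairs: W₁W₂ = 31·24·21 = 15624; W₂W₃ = 24·21·2 = 1008; W₃W₄ = 21·2·32 = 1344; W₄W₅ = 2·32·21 = 1344.
Length 3: W₁..W₃: k=1: 0+1008+31·24·2=2496; k=2: 15624+0+31·21·2=16926 → min 2496 | W₂..W₄: k=2: 0+1344+24·21·32=17472; k=3: 1008+0+24·2·32=2544 → min 2544 | W₃..W₅: k=3: 0+1344+21·2·21=2226; k=4: 1344+0+21·32·21=15456 → min 2226.
Length 4: W₁..W₄: k=1: 0+2544+31·24·32=26352; k=2: 15624+1344+31·21·32=37800; k=3: 2496+0+31·2·32=4480 → min 4480 | W₂..W₅: k=2: 0+2226+24·21·21=12810; k=3: 1008+1344+24·2·21=3360; k=4: 2544+0+24·32·21=18672 → min 3360.
Length 5: W₁..W₅: k=1: 0+3360+31·24·21=18984; k=2: 15624+2226+31·21·21=31521; k=3: 2496+1344+31·2·21=5142; k=4: 4480+0+31·32·21=25312 → min 5142.
Optimal parenthesization: ((W₁·(W₂·W₃))·(W₄·W₅)) with cost 5142.

5142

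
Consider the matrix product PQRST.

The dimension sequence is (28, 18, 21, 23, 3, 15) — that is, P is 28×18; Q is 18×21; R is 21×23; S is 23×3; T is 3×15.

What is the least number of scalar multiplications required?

5355

Adjacent pairs: PQ = 28·18·21 = 10584; QR = 18·21·23 = 8694; RS = 21·23·3 = 1449; ST = 23·3·15 = 1035.
Length 3: P..R: k=1: 0+8694+28·18·23=20286; k=2: 10584+0+28·21·23=24108 → min 20286 | Q..S: k=2: 0+1449+18·21·3=2583; k=3: 8694+0+18·23·3=9936 → min 2583 | R..T: k=3: 0+1035+21·23·15=8280; k=4: 1449+0+21·3·15=2394 → min 2394.
Length 4: P..S: k=1: 0+2583+28·18·3=4095; k=2: 10584+1449+28·21·3=13797; k=3: 20286+0+28·23·3=22218 → min 4095 | Q..T: k=2: 0+2394+18·21·15=8064; k=3: 8694+1035+18·23·15=15939; k=4: 2583+0+18·3·15=3393 → min 3393.
Length 5: P..T: k=1: 0+3393+28·18·15=10953; k=2: 10584+2394+28·21·15=21798; k=3: 20286+1035+28·23·15=30981; k=4: 4095+0+28·3·15=5355 → min 5355.
Optimal order: ((P(Q(RS)))T) with cost 5355.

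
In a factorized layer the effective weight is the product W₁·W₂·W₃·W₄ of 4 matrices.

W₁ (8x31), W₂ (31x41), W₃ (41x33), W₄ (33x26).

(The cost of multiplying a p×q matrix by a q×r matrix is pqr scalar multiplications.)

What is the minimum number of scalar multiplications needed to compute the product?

Adjacent pairs: W₁W₂ = 8·31·41 = 10168; W₂W₃ = 31·41·33 = 41943; W₃W₄ = 41·33·26 = 35178.
Length 3: W₁..W₃: k=1: 0+41943+8·31·33=50127; k=2: 10168+0+8·41·33=20992 → min 20992 | W₂..W₄: k=2: 0+35178+31·41·26=68224; k=3: 41943+0+31·33·26=68541 → min 68224.
Length 4: W₁..W₄: k=1: 0+68224+8·31·26=74672; k=2: 10168+35178+8·41·26=53874; k=3: 20992+0+8·33·26=27856 → min 27856.
Optimal order: (((W₁·W₂)·W₃)·W₄) with cost 27856.

27856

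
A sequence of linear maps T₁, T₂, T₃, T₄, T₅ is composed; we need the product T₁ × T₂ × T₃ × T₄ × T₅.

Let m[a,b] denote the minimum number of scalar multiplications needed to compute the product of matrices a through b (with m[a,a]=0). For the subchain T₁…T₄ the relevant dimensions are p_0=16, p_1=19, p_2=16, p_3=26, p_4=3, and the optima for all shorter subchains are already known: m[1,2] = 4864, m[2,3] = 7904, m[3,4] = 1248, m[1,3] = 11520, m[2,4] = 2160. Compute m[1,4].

m[1,4] = min over k∈[1,3] of m[1,k]+m[k+1,4]+p_{0}·p_k·p_{4}.
k=1: 0 + 2160 + 16·19·3 = 3072; k=2: 4864 + 1248 + 16·16·3 = 6880; k=3: 11520 + 0 + 16·26·3 = 12768.
Minimum: 3072 at k=1.

3072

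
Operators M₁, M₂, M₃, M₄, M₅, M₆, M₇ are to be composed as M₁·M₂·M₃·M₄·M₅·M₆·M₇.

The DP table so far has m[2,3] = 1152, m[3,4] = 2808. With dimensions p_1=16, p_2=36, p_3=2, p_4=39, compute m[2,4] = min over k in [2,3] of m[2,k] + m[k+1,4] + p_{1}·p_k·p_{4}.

2400

m[2,4] = min over k∈[2,3] of m[2,k]+m[k+1,4]+p_{1}·p_k·p_{4}.
k=2: 0 + 2808 + 16·36·39 = 25272; k=3: 1152 + 0 + 16·2·39 = 2400.
Minimum: 2400 at k=3.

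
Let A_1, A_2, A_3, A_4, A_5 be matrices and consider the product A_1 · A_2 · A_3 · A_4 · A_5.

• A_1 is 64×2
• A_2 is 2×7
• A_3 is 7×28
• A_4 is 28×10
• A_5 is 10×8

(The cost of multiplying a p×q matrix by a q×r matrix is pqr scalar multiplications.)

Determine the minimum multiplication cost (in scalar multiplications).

Adjacent pairs: A_1A_2 = 64·2·7 = 896; A_2A_3 = 2·7·28 = 392; A_3A_4 = 7·28·10 = 1960; A_4A_5 = 28·10·8 = 2240.
Length 3: A_1..A_3: k=1: 0+392+64·2·28=3976; k=2: 896+0+64·7·28=13440 → min 3976 | A_2..A_4: k=2: 0+1960+2·7·10=2100; k=3: 392+0+2·28·10=952 → min 952 | A_3..A_5: k=3: 0+2240+7·28·8=3808; k=4: 1960+0+7·10·8=2520 → min 2520.
Length 4: A_1..A_4: k=1: 0+952+64·2·10=2232; k=2: 896+1960+64·7·10=7336; k=3: 3976+0+64·28·10=21896 → min 2232 | A_2..A_5: k=2: 0+2520+2·7·8=2632; k=3: 392+2240+2·28·8=3080; k=4: 952+0+2·10·8=1112 → min 1112.
Length 5: A_1..A_5: k=1: 0+1112+64·2·8=2136; k=2: 896+2520+64·7·8=7000; k=3: 3976+2240+64·28·8=20552; k=4: 2232+0+64·10·8=7352 → min 2136.
Optimal order: (A_1 · (((A_2 · A_3) · A_4) · A_5)) with cost 2136.

2136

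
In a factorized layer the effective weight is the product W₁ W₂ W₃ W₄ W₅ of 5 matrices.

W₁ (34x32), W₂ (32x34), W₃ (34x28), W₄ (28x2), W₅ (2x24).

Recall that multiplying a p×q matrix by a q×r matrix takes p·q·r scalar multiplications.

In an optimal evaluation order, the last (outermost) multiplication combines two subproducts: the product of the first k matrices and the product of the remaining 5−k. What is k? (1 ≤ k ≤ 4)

Adjacent pairs: W₁W₂ = 34·32·34 = 36992; W₂W₃ = 32·34·28 = 30464; W₃W₄ = 34·28·2 = 1904; W₄W₅ = 28·2·24 = 1344.
Length 3: W₁..W₃: k=1: 0+30464+34·32·28=60928; k=2: 36992+0+34·34·28=69360 → min 60928 | W₂..W₄: k=2: 0+1904+32·34·2=4080; k=3: 30464+0+32·28·2=32256 → min 4080 | W₃..W₅: k=3: 0+1344+34·28·24=24192; k=4: 1904+0+34·2·24=3536 → min 3536.
Length 4: W₁..W₄: k=1: 0+4080+34·32·2=6256; k=2: 36992+1904+34·34·2=41208; k=3: 60928+0+34·28·2=62832 → min 6256 | W₂..W₅: k=2: 0+3536+32·34·24=29648; k=3: 30464+1344+32·28·24=53312; k=4: 4080+0+32·2·24=5616 → min 5616.
Top-level splits: k=1: (W₁..W₁)·(W₂..W₅) → 0+5616+34·32·24 = 31728; k=2: (W₁..W₂)·(W₃..W₅) → 36992+3536+34·34·24 = 68272; k=3: (W₁..W₃)·(W₄..W₅) → 60928+1344+34·28·24 = 85120; k=4: (W₁..W₄)·(W₅..W₅) → 6256+0+34·2·24 = 7888.
Best split is after W₄, i.e. k = 4.

4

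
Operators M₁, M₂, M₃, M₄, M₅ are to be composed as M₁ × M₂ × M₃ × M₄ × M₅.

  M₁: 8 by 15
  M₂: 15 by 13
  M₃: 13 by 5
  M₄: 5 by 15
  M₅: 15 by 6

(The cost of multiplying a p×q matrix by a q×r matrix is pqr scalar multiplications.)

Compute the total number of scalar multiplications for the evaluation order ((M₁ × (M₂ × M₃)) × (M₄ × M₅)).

2265

(M₂ × M₃): 15×13 by 13×5 → 15×5, cost 15·13·5 = 975
(M₁ × (M₂ × M₃)): 8×15 by 15×5 → 8×5, cost 8·15·5 = 600; cumulative 1575
(M₄ × M₅): 5×15 by 15×6 → 5×6, cost 5·15·6 = 450
((M₁ × (M₂ × M₃)) × (M₄ × M₅)): 8×5 by 5×6 → 8×6, cost 8·5·6 = 240; cumulative 2265
Total: 2265 scalar multiplications.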